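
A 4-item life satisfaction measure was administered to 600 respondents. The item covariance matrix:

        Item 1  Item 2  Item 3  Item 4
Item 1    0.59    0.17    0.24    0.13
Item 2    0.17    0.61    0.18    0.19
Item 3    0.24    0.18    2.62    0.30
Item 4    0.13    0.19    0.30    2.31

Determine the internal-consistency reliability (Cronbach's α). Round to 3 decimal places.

α = 0.377

Σσᵢ² = 0.59 + 0.61 + 2.62 + 2.31 = 6.13
Sum of the distinct covariances = 1.21
σ²_T = 6.13 + 2 × 1.21 = 8.55
α = (k/(k−1))·(1 − Σσᵢ²/σ²_T) = (4/3)·(1 − 6.13/8.55) = 0.377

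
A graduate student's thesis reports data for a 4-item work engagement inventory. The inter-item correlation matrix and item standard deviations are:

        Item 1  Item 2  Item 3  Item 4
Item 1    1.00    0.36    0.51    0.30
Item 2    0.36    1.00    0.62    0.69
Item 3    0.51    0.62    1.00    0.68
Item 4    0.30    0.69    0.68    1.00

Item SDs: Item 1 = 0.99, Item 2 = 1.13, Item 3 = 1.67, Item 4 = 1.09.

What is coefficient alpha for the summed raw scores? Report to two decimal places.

α = 0.81

Σσ²ᵢ = 0.99² + 1.13² + 1.67² + 1.09² = 6.2340
Covariances σ_ij = r_ij · s_i · s_j:
  σ(Item 1,Item 2) = 0.36 × 0.99 × 1.13 = 0.4027
  σ(Item 1,Item 3) = 0.51 × 0.99 × 1.67 = 0.8432
  σ(Item 1,Item 4) = 0.30 × 0.99 × 1.09 = 0.3237
  σ(Item 2,Item 3) = 0.62 × 1.13 × 1.67 = 1.1700
  σ(Item 2,Item 4) = 0.69 × 1.13 × 1.09 = 0.8499
  σ(Item 3,Item 4) = 0.68 × 1.67 × 1.09 = 1.2378
σ²_T = Σσ²ᵢ + 2·Σσ_ij = 6.2340 + 2 × 4.8273 = 15.8886
α = (4/3)·(1 − 6.2340/15.8886) = 0.81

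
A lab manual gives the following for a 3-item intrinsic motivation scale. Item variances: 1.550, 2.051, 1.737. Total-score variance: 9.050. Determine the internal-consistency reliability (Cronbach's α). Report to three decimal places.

Cronbach's α = 0.615

ΣVar(i) = 1.550 + 2.051 + 1.737 = 5.338
α = (k/(k−1))·(1 − ΣVar(i)/Var(T)) = (3/2)·(1 − 5.338/9.050) = 0.615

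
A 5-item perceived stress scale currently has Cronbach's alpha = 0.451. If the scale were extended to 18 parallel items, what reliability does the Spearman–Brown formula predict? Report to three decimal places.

predicted reliability = 0.747

Length factor m = 18/5 = 3.6000
α' = m·α / (1 + (m−1)·α)
   = 18/5 × 0.451 / (1 + (18/5 − 1) × 0.451)
   = 1.6236 / 2.1726 = 0.747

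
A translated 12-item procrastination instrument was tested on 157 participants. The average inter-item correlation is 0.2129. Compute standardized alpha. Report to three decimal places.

Standardized α = k·r̄ / (1 + (k−1)·r̄) = 12 × 0.2129 / (1 + 11 × 0.2129)
  = 2.5548 / 3.3419 = 0.764

standardized alpha = 0.764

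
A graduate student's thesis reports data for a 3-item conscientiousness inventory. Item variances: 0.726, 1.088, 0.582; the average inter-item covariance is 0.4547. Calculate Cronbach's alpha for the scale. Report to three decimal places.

ΣVar(i) = 0.726 + 1.088 + 0.582 = 2.396
Sum of the 3 distinct covariances = 3 × 0.4547 = 1.3641
σ²_T = ΣVar(i) + 2·Σcov = 2.396 + 2 × 1.3641 = 5.1242
α = (3/2)·(1 − 2.396/5.1242) = 0.799

Cronbach's alpha = 0.799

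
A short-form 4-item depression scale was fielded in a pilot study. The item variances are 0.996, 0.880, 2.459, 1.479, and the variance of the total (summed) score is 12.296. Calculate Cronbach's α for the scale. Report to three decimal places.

α = 0.703

Σσᵢ² = 0.996 + 0.880 + 2.459 + 1.479 = 5.814
α = (k/(k−1))·(1 − Σσᵢ²/total variance) = (4/3)·(1 − 5.814/12.296) = 0.703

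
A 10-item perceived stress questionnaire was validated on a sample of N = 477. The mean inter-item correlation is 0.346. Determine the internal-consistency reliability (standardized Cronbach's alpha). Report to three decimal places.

Standardized α = k·r̄ / (1 + (k−1)·r̄) = 10 × 0.346 / (1 + 9 × 0.346)
  = 3.4600 / 4.1140 = 0.841

α = 0.841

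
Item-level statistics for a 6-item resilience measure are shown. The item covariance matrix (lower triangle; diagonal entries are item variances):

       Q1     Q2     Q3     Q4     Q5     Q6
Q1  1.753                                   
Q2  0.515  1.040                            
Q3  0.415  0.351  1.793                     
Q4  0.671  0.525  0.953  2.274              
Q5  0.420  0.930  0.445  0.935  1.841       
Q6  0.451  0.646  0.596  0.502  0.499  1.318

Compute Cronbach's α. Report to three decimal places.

Cronbach's α = 0.766

Σσ²ᵢ = 1.753 + 1.040 + 1.793 + 2.274 + 1.841 + 1.318 = 10.019
Sum of the distinct covariances = 8.854
total variance = 10.019 + 2 × 8.854 = 27.727
α = (k/(k−1))·(1 − Σσ²ᵢ/total variance) = (6/5)·(1 − 10.019/27.727) = 0.766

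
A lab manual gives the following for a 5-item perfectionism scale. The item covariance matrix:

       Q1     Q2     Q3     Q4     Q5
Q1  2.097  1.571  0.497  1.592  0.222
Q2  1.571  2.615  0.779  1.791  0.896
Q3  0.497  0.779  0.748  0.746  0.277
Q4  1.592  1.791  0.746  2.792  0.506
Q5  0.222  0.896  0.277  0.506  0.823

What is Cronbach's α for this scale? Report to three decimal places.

α = 0.827

Σσᵢ² = 2.097 + 2.615 + 0.748 + 2.792 + 0.823 = 9.075
Σ_{i<j} σ_ij = 8.877
Var(T) = 9.075 + 2 × 8.877 = 26.829
α = (k/(k−1))·(1 − Σσᵢ²/Var(T)) = (5/4)·(1 − 9.075/26.829) = 0.827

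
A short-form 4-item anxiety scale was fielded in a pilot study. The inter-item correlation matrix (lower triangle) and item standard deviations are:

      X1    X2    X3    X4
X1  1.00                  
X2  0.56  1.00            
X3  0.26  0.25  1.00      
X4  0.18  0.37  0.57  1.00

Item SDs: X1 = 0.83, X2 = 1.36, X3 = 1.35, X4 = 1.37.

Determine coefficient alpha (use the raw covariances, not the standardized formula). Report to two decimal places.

α = 0.69

Σσ²ᵢ = 0.83² + 1.36² + 1.35² + 1.37² = 6.2379
Covariances σ_ij = r_ij · s_i · s_j:
  σ(X1,X2) = 0.56 × 0.83 × 1.36 = 0.6321
  σ(X1,X3) = 0.26 × 0.83 × 1.35 = 0.2913
  σ(X1,X4) = 0.18 × 0.83 × 1.37 = 0.2047
  σ(X2,X3) = 0.25 × 1.36 × 1.35 = 0.4590
  σ(X2,X4) = 0.37 × 1.36 × 1.37 = 0.6894
  σ(X3,X4) = 0.57 × 1.35 × 1.37 = 1.0542
σ²_T = Σσ²ᵢ + 2·Σσ_ij = 6.2379 + 2 × 3.3307 = 12.8993
α = (4/3)·(1 − 6.2379/12.8993) = 0.69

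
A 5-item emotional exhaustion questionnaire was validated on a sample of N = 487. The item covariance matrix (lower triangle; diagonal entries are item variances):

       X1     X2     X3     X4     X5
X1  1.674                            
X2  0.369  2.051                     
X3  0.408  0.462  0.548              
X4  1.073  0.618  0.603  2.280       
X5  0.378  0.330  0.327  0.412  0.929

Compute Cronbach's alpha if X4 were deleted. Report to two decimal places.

Remaining items: X1, X2, X3, X5 (k = 4).
Σσ²ᵢ = 1.674 + 2.051 + 0.548 + 0.929 = 5.202
total variance = 5.202 + 2 × 2.274 = 9.750
α (item deleted) = (4/3)·(1 − 5.202/9.750) = 0.62

Cronbach's alpha = 0.62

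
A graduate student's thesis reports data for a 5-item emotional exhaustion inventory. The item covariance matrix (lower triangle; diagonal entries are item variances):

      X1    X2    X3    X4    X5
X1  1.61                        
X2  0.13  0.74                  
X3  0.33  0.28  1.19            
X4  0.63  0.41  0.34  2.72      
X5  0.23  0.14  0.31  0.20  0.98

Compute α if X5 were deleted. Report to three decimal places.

α = 0.538

Remaining items: X1, X2, X3, X4 (k = 4).
Σσ²ᵢ = 1.61 + 0.74 + 1.19 + 2.72 = 6.26
Var(T) = 6.26 + 2 × 2.12 = 10.50
α (item deleted) = (4/3)·(1 − 6.26/10.50) = 0.538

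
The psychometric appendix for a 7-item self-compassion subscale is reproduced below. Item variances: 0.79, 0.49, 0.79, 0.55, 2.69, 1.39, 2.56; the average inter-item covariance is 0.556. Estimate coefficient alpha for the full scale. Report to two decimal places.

α = 0.84

Σσ²ᵢ = 0.79 + 0.49 + 0.79 + 0.55 + 2.69 + 1.39 + 2.56 = 9.26
Sum of the 21 distinct covariances = 21 × 0.556 = 11.676
σ²_T = Σσ²ᵢ + 2·Σcov = 9.26 + 2 × 11.676 = 32.612
α = (7/6)·(1 − 9.26/32.612) = 0.84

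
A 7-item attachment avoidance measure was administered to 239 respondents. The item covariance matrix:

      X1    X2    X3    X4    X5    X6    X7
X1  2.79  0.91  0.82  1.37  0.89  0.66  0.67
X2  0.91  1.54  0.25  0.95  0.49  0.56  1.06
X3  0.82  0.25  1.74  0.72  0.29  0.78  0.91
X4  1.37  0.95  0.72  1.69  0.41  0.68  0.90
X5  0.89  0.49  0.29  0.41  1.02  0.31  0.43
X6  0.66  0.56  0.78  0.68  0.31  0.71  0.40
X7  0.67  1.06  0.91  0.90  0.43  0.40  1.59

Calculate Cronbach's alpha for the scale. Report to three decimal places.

Σσ²ᵢ = 2.79 + 1.54 + 1.74 + 1.69 + 1.02 + 0.71 + 1.59 = 11.08
Sum of off-diagonal covariances = 14.46
σ²_T = 11.08 + 2 × 14.46 = 40.00
α = (k/(k−1))·(1 − Σσ²ᵢ/σ²_T) = (7/6)·(1 − 11.08/40.00) = 0.844

α = 0.844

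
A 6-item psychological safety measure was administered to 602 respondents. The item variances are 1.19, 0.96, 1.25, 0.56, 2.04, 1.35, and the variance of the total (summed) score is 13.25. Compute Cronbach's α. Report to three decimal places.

α = 0.534

sum of item variances = 1.19 + 0.96 + 1.25 + 0.56 + 2.04 + 1.35 = 7.35
α = (k/(k−1))·(1 − sum of item variances/σ²_T) = (6/5)·(1 − 7.35/13.25) = 0.534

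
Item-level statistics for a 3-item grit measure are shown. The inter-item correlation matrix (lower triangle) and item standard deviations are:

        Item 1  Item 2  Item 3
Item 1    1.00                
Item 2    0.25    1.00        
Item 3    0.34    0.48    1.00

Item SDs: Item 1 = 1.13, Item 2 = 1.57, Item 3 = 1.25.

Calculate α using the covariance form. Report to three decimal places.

Σσ²ᵢ = 1.13² + 1.57² + 1.25² = 5.3043
Covariances σ_ij = r_ij · s_i · s_j:
  σ(Item 1,Item 2) = 0.25 × 1.13 × 1.57 = 0.4435
  σ(Item 1,Item 3) = 0.34 × 1.13 × 1.25 = 0.4802
  σ(Item 2,Item 3) = 0.48 × 1.57 × 1.25 = 0.9420
σ²_T = Σσ²ᵢ + 2·Σσ_ij = 5.3043 + 2 × 1.8657 = 9.0357
α = (3/2)·(1 − 5.3043/9.0357) = 0.619

α = 0.619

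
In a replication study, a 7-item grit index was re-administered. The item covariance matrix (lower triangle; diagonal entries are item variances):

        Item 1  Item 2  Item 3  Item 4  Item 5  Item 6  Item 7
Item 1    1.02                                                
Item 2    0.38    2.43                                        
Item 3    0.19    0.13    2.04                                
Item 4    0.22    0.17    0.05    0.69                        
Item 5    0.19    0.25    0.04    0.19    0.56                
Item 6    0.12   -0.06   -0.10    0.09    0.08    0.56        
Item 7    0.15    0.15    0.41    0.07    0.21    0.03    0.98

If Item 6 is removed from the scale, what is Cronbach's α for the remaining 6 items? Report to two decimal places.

Remaining items: Item 1, Item 2, Item 3, Item 4, Item 5, Item 7 (k = 6).
sum of item variances = 1.02 + 2.43 + 2.04 + 0.69 + 0.56 + 0.98 = 7.72
σ²_total = 7.72 + 2 × 2.80 = 13.32
α (item deleted) = (6/5)·(1 − 7.72/13.32) = 0.50

α = 0.50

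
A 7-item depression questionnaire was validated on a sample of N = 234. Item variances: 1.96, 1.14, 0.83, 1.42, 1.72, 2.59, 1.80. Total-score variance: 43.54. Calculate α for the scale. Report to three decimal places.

α = 0.860

Σσᵢ² = 1.96 + 1.14 + 0.83 + 1.42 + 1.72 + 2.59 + 1.80 = 11.46
α = (k/(k−1))·(1 − Σσᵢ²/total variance) = (7/6)·(1 − 11.46/43.54) = 0.860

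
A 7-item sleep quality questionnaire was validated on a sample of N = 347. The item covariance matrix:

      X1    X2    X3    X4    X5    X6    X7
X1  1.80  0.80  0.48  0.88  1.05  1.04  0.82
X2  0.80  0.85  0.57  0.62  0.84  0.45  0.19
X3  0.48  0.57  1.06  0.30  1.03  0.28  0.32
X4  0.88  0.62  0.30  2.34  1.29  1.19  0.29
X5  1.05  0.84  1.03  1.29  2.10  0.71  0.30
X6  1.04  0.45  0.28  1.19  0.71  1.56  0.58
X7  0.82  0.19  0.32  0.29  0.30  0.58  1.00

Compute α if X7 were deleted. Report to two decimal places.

Remaining items: X1, X2, X3, X4, X5, X6 (k = 6).
sum of item variances = 1.80 + 0.85 + 1.06 + 2.34 + 2.10 + 1.56 = 9.71
Var(T) = 9.71 + 2 × 11.53 = 32.77
α (item deleted) = (6/5)·(1 − 9.71/32.77) = 0.84

α = 0.84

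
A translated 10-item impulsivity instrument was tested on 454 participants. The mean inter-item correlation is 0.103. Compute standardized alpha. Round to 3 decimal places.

Standardized α = k·r̄ / (1 + (k−1)·r̄) = 10 × 0.103 / (1 + 9 × 0.103)
  = 1.0300 / 1.9270 = 0.535

α = 0.535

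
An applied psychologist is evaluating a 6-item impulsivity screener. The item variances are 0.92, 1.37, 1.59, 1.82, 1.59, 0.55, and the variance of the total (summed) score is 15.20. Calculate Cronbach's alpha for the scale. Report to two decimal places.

ΣVar(i) = 0.92 + 1.37 + 1.59 + 1.82 + 1.59 + 0.55 = 7.84
α = (k/(k−1))·(1 − ΣVar(i)/total variance) = (6/5)·(1 − 7.84/15.20) = 0.58

α = 0.58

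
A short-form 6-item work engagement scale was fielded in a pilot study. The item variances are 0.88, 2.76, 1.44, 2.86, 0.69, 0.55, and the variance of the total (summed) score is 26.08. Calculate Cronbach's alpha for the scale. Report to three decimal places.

Cronbach's alpha = 0.778

Σσ²ᵢ = 0.88 + 2.76 + 1.44 + 2.86 + 0.69 + 0.55 = 9.18
α = (k/(k−1))·(1 − Σσ²ᵢ/Var(T)) = (6/5)·(1 − 9.18/26.08) = 0.778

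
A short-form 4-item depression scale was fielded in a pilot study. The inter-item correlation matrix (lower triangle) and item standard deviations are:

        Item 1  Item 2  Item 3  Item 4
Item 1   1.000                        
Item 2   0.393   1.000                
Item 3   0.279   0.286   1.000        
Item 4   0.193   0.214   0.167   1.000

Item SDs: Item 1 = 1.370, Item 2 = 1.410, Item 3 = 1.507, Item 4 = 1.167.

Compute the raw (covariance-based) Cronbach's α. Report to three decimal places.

Cronbach's α = 0.581

Σσ²ᵢ = 1.370² + 1.410² + 1.507² + 1.167² = 7.4979
Covariances σ_ij = r_ij · s_i · s_j:
  σ(Item 1,Item 2) = 0.393 × 1.370 × 1.410 = 0.7592
  σ(Item 1,Item 3) = 0.279 × 1.370 × 1.507 = 0.5760
  σ(Item 1,Item 4) = 0.193 × 1.370 × 1.167 = 0.3086
  σ(Item 2,Item 3) = 0.286 × 1.410 × 1.507 = 0.6077
  σ(Item 2,Item 4) = 0.214 × 1.410 × 1.167 = 0.3521
  σ(Item 3,Item 4) = 0.167 × 1.507 × 1.167 = 0.2937
σ²_T = Σσ²ᵢ + 2·Σσ_ij = 7.4979 + 2 × 2.8973 = 13.2925
α = (4/3)·(1 − 7.4979/13.2925) = 0.581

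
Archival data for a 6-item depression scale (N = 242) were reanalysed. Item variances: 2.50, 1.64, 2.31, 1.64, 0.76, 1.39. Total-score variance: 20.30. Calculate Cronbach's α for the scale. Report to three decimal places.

sum of item variances = 2.50 + 1.64 + 2.31 + 1.64 + 0.76 + 1.39 = 10.24
α = (k/(k−1))·(1 − sum of item variances/σ²_total) = (6/5)·(1 − 10.24/20.30) = 0.595

α = 0.595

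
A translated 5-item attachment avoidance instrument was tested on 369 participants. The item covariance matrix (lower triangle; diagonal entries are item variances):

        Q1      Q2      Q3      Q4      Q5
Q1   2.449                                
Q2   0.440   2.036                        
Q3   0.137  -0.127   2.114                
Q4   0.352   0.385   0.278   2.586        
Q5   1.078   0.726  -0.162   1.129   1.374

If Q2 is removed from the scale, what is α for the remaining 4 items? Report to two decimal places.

α = 0.53

Remaining items: Q1, Q3, Q4, Q5 (k = 4).
ΣVar(i) = 2.449 + 2.114 + 2.586 + 1.374 = 8.523
Var(T) = 8.523 + 2 × 2.812 = 14.147
α (item deleted) = (4/3)·(1 − 8.523/14.147) = 0.53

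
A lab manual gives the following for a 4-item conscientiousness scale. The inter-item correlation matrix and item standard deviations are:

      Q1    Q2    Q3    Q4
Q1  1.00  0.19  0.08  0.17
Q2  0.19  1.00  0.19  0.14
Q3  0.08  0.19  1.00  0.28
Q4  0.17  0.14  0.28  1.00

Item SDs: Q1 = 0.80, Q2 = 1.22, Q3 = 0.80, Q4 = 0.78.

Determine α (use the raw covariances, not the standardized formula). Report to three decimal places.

Σσ²ᵢ = 0.80² + 1.22² + 0.80² + 0.78² = 3.3768
Covariances σ_ij = r_ij · s_i · s_j:
  σ(Q1,Q2) = 0.19 × 0.80 × 1.22 = 0.1854
  σ(Q1,Q3) = 0.08 × 0.80 × 0.80 = 0.0512
  σ(Q1,Q4) = 0.17 × 0.80 × 0.78 = 0.1061
  σ(Q2,Q3) = 0.19 × 1.22 × 0.80 = 0.1854
  σ(Q2,Q4) = 0.14 × 1.22 × 0.78 = 0.1332
  σ(Q3,Q4) = 0.28 × 0.80 × 0.78 = 0.1747
σ²_T = Σσ²ᵢ + 2·Σσ_ij = 3.3768 + 2 × 0.8360 = 5.0488
α = (4/3)·(1 − 3.3768/5.0488) = 0.442

α = 0.442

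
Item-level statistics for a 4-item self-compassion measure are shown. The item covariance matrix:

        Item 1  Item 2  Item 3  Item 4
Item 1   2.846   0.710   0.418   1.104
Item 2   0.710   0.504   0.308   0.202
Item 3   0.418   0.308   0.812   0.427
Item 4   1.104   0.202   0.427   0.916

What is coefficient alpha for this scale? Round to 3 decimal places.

Σσᵢ² = 2.846 + 0.504 + 0.812 + 0.916 = 5.078
Σ_{i<j} σ_ij = 3.169
σ²_total = 5.078 + 2 × 3.169 = 11.416
α = (k/(k−1))·(1 − Σσᵢ²/σ²_total) = (4/3)·(1 − 5.078/11.416) = 0.740

coefficient alpha = 0.740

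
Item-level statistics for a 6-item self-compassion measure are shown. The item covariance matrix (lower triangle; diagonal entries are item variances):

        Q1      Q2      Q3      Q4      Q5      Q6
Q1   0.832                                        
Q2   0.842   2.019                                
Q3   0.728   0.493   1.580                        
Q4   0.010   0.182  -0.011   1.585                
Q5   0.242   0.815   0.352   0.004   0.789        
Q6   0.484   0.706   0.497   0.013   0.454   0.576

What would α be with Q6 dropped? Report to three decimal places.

Remaining items: Q1, Q2, Q3, Q4, Q5 (k = 5).
sum of item variances = 0.832 + 2.019 + 1.580 + 1.585 + 0.789 = 6.805
total variance = 6.805 + 2 × 3.657 = 14.119
α (item deleted) = (5/4)·(1 − 6.805/14.119) = 0.648

α = 0.648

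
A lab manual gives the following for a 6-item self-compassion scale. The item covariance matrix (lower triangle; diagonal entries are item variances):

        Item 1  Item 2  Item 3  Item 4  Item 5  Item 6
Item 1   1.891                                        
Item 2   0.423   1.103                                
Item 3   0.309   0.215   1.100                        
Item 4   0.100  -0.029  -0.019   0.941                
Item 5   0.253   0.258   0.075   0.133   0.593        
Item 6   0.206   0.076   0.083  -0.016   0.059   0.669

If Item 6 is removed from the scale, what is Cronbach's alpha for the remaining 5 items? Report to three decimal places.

Remaining items: Item 1, Item 2, Item 3, Item 4, Item 5 (k = 5).
Σσᵢ² = 1.891 + 1.103 + 1.100 + 0.941 + 0.593 = 5.628
σ²_total = 5.628 + 2 × 1.718 = 9.064
α (item deleted) = (5/4)·(1 − 5.628/9.064) = 0.474

α = 0.474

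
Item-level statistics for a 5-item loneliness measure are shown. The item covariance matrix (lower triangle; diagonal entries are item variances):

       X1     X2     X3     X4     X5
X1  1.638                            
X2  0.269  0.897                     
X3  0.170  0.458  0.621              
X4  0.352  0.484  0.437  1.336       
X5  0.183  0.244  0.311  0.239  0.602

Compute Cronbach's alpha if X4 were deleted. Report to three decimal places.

Cronbach's alpha = 0.620

Remaining items: X1, X2, X3, X5 (k = 4).
ΣVar(i) = 1.638 + 0.897 + 0.621 + 0.602 = 3.758
total variance = 3.758 + 2 × 1.635 = 7.028
α (item deleted) = (4/3)·(1 − 3.758/7.028) = 0.620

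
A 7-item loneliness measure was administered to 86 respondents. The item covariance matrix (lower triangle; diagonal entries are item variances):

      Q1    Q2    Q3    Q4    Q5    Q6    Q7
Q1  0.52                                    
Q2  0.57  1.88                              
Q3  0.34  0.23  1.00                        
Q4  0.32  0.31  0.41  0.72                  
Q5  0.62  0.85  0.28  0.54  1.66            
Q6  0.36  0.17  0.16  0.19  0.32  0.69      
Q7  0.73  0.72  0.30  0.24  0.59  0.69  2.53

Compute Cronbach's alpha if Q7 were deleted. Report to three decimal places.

Cronbach's alpha = 0.764

Remaining items: Q1, Q2, Q3, Q4, Q5, Q6 (k = 6).
Σσ²ᵢ = 0.52 + 1.88 + 1.00 + 0.72 + 1.66 + 0.69 = 6.47
σ²_total = 6.47 + 2 × 5.67 = 17.81
α (item deleted) = (6/5)·(1 − 6.47/17.81) = 0.764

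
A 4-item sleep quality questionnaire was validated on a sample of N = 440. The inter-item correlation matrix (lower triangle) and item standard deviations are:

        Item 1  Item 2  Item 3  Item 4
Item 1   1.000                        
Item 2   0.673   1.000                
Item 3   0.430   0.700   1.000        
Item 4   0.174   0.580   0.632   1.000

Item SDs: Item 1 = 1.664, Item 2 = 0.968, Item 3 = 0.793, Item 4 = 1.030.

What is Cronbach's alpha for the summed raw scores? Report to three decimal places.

Σσ²ᵢ = 1.664² + 0.968² + 0.793² + 1.030² = 5.3957
Covariances σ_ij = r_ij · s_i · s_j:
  σ(Item 1,Item 2) = 0.673 × 1.664 × 0.968 = 1.0840
  σ(Item 1,Item 3) = 0.430 × 1.664 × 0.793 = 0.5674
  σ(Item 1,Item 4) = 0.174 × 1.664 × 1.030 = 0.2982
  σ(Item 2,Item 3) = 0.700 × 0.968 × 0.793 = 0.5373
  σ(Item 2,Item 4) = 0.580 × 0.968 × 1.030 = 0.5783
  σ(Item 3,Item 4) = 0.632 × 0.793 × 1.030 = 0.5162
σ²_T = Σσ²ᵢ + 2·Σσ_ij = 5.3957 + 2 × 3.5814 = 12.5585
α = (4/3)·(1 − 5.3957/12.5585) = 0.760

α = 0.760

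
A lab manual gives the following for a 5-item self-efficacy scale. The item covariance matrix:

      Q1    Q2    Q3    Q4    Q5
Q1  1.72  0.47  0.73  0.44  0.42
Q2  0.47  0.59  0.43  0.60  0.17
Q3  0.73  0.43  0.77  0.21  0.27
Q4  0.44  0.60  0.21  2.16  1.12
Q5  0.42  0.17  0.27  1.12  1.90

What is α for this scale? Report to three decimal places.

Σσ²ᵢ = 1.72 + 0.59 + 0.77 + 2.16 + 1.90 = 7.14
Sum of off-diagonal covariances = 4.86
σ²_total = 7.14 + 2 × 4.86 = 16.86
α = (k/(k−1))·(1 − Σσ²ᵢ/σ²_total) = (5/4)·(1 − 7.14/16.86) = 0.721

α = 0.721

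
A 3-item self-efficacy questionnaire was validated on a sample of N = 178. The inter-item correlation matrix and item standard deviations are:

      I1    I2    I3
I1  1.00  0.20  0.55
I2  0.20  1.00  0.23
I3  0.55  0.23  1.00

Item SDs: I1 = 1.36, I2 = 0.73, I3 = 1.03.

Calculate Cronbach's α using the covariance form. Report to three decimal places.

Σσ²ᵢ = 1.36² + 0.73² + 1.03² = 3.4434
Covariances σ_ij = r_ij · s_i · s_j:
  σ(I1,I2) = 0.20 × 1.36 × 0.73 = 0.1986
  σ(I1,I3) = 0.55 × 1.36 × 1.03 = 0.7704
  σ(I2,I3) = 0.23 × 0.73 × 1.03 = 0.1729
σ²_T = Σσ²ᵢ + 2·Σσ_ij = 3.4434 + 2 × 1.1419 = 5.7272
α = (3/2)·(1 − 3.4434/5.7272) = 0.598

α = 0.598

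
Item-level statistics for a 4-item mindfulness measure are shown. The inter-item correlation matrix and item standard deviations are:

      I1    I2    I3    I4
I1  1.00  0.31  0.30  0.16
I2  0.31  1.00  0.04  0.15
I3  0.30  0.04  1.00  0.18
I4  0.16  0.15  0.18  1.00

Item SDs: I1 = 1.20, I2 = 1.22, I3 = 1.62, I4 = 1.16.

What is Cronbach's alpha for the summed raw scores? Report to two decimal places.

α = 0.47

Σσ²ᵢ = 1.20² + 1.22² + 1.62² + 1.16² = 6.8984
Covariances σ_ij = r_ij · s_i · s_j:
  σ(I1,I2) = 0.31 × 1.20 × 1.22 = 0.4538
  σ(I1,I3) = 0.30 × 1.20 × 1.62 = 0.5832
  σ(I1,I4) = 0.16 × 1.20 × 1.16 = 0.2227
  σ(I2,I3) = 0.04 × 1.22 × 1.62 = 0.0791
  σ(I2,I4) = 0.15 × 1.22 × 1.16 = 0.2123
  σ(I3,I4) = 0.18 × 1.62 × 1.16 = 0.3383
σ²_T = Σσ²ᵢ + 2·Σσ_ij = 6.8984 + 2 × 1.8894 = 10.6772
α = (4/3)·(1 − 6.8984/10.6772) = 0.47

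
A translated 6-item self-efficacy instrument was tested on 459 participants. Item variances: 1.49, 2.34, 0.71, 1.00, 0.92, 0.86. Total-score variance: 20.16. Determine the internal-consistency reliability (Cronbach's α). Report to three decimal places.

ΣVar(i) = 1.49 + 2.34 + 0.71 + 1.00 + 0.92 + 0.86 = 7.32
α = (k/(k−1))·(1 − ΣVar(i)/total variance) = (6/5)·(1 − 7.32/20.16) = 0.764

α = 0.764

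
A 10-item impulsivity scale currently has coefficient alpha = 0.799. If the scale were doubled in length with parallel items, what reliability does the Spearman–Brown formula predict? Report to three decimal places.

predicted reliability = 0.888

Length factor m = 2
α' = m·α / (1 + (m−1)·α)
   = 2 × 0.799 / (1 + (2 − 1) × 0.799)
   = 1.5980 / 1.7990 = 0.888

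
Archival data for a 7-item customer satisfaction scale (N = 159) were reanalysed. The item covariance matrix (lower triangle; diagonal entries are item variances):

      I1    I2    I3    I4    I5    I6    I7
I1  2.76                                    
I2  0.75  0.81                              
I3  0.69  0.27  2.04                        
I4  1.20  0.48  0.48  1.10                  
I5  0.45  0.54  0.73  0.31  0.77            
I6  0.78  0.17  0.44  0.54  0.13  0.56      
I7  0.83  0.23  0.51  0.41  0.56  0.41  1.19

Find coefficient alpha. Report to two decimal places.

Σσᵢ² = 2.76 + 0.81 + 2.04 + 1.10 + 0.77 + 0.56 + 1.19 = 9.23
Σ_{i<j} σ_ij = 10.91
σ²_T = 9.23 + 2 × 10.91 = 31.05
α = (k/(k−1))·(1 − Σσᵢ²/σ²_T) = (7/6)·(1 − 9.23/31.05) = 0.82

α = 0.82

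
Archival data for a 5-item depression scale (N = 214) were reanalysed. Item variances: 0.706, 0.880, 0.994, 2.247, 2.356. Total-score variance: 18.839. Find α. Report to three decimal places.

Σσᵢ² = 0.706 + 0.880 + 0.994 + 2.247 + 2.356 = 7.183
α = (k/(k−1))·(1 − Σσᵢ²/total variance) = (5/4)·(1 − 7.183/18.839) = 0.773

α = 0.773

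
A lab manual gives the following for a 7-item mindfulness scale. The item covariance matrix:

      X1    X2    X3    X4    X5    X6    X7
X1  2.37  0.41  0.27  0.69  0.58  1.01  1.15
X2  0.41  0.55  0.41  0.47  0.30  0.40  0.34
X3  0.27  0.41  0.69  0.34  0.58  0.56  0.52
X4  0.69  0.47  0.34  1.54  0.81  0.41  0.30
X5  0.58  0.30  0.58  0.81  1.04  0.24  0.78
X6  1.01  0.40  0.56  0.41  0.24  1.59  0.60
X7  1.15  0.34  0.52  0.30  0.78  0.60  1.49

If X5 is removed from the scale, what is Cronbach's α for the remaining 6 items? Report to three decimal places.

Cronbach's α = 0.788

Remaining items: X1, X2, X3, X4, X6, X7 (k = 6).
Σσᵢ² = 2.37 + 0.55 + 0.69 + 1.54 + 1.59 + 1.49 = 8.23
σ²_total = 8.23 + 2 × 7.88 = 23.99
α (item deleted) = (6/5)·(1 − 8.23/23.99) = 0.788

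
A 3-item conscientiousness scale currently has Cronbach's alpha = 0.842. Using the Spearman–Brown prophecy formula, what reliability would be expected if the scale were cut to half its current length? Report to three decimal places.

predicted reliability = 0.727

Length factor m = 1/2
α' = m·α / (1 − (1−m)·α)
   = 1/2 × 0.842 / (1 − (1 − 1/2) × 0.842)
   = 0.4210 / 0.5790 = 0.727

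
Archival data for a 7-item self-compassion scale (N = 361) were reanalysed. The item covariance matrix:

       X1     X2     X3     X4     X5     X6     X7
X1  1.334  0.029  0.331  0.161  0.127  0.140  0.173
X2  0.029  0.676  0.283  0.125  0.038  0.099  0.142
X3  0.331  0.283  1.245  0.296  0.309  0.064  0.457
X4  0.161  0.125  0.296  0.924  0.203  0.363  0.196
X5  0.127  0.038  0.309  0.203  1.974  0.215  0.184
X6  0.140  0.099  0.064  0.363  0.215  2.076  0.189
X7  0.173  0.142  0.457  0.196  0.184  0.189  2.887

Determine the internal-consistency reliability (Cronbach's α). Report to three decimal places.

Cronbach's α = 0.497

Σσ²ᵢ = 1.334 + 0.676 + 1.245 + 0.924 + 1.974 + 2.076 + 2.887 = 11.116
Σ_{i<j} σ_ij = 4.124
total variance = 11.116 + 2 × 4.124 = 19.364
α = (k/(k−1))·(1 − Σσ²ᵢ/total variance) = (7/6)·(1 − 11.116/19.364) = 0.497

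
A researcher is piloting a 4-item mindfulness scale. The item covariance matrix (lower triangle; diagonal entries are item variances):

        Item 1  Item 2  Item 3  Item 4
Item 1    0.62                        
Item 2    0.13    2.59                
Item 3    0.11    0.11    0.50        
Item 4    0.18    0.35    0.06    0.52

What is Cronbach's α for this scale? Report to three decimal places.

sum of item variances = 0.62 + 2.59 + 0.50 + 0.52 = 4.23
Sum of off-diagonal covariances = 0.94
total variance = 4.23 + 2 × 0.94 = 6.11
α = (k/(k−1))·(1 − sum of item variances/total variance) = (4/3)·(1 − 4.23/6.11) = 0.410

Cronbach's α = 0.410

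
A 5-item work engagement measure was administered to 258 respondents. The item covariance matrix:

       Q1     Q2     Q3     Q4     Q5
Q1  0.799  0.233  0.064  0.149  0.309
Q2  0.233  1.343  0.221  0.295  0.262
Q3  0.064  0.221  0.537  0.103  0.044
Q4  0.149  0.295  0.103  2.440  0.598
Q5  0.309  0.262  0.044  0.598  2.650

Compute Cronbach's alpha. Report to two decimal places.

α = 0.46

Σσ²ᵢ = 0.799 + 1.343 + 0.537 + 2.440 + 2.650 = 7.769
Σ_{i<j} σ_ij = 2.278
Var(T) = 7.769 + 2 × 2.278 = 12.325
α = (k/(k−1))·(1 − Σσ²ᵢ/Var(T)) = (5/4)·(1 − 7.769/12.325) = 0.46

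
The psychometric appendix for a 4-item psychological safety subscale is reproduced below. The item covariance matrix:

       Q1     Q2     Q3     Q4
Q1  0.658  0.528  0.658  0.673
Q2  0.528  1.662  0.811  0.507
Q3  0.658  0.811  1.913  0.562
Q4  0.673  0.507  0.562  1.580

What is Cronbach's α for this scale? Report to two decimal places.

sum of item variances = 0.658 + 1.662 + 1.913 + 1.580 = 5.813
Sum of off-diagonal covariances = 3.739
Var(T) = 5.813 + 2 × 3.739 = 13.291
α = (k/(k−1))·(1 − sum of item variances/Var(T)) = (4/3)·(1 − 5.813/13.291) = 0.75

Cronbach's α = 0.75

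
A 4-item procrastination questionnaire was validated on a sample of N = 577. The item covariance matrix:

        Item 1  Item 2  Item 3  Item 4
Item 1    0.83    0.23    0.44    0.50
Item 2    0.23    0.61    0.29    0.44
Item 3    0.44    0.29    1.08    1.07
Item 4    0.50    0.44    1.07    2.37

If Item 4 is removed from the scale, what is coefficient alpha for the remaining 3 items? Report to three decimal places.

Remaining items: Item 1, Item 2, Item 3 (k = 3).
Σσ²ᵢ = 0.83 + 0.61 + 1.08 = 2.52
Var(T) = 2.52 + 2 × 0.96 = 4.44
α (item deleted) = (3/2)·(1 − 2.52/4.44) = 0.649

coefficient alpha = 0.649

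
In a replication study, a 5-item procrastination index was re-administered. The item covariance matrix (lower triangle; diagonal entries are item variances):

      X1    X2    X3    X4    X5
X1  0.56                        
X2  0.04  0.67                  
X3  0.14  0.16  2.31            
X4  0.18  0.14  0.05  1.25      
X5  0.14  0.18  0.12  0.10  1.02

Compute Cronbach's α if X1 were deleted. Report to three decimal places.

Remaining items: X2, X3, X4, X5 (k = 4).
Σσᵢ² = 0.67 + 2.31 + 1.25 + 1.02 = 5.25
σ²_total = 5.25 + 2 × 0.75 = 6.75
α (item deleted) = (4/3)·(1 − 5.25/6.75) = 0.296

Cronbach's α = 0.296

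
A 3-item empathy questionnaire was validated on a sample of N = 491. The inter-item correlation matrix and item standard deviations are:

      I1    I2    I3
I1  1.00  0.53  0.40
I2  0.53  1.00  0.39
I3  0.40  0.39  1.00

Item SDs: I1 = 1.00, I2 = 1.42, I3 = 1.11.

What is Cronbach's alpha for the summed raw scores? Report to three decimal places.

Cronbach's alpha = 0.690

Σσ²ᵢ = 1.00² + 1.42² + 1.11² = 4.2485
Covariances σ_ij = r_ij · s_i · s_j:
  σ(I1,I2) = 0.53 × 1.00 × 1.42 = 0.7526
  σ(I1,I3) = 0.40 × 1.00 × 1.11 = 0.4440
  σ(I2,I3) = 0.39 × 1.42 × 1.11 = 0.6147
σ²_T = Σσ²ᵢ + 2·Σσ_ij = 4.2485 + 2 × 1.8113 = 7.8711
α = (3/2)·(1 − 4.2485/7.8711) = 0.690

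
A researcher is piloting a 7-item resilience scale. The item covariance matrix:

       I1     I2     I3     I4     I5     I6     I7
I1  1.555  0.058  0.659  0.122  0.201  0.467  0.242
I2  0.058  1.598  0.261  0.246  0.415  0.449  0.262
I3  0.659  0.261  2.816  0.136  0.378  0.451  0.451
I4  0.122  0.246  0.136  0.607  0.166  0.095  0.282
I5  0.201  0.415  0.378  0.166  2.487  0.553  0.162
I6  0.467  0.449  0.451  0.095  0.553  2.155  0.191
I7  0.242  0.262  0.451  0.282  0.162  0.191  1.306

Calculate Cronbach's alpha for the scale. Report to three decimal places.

Cronbach's alpha = 0.583

ΣVar(i) = 1.555 + 1.598 + 2.816 + 0.607 + 2.487 + 2.155 + 1.306 = 12.524
Sum of the distinct covariances = 6.247
σ²_T = 12.524 + 2 × 6.247 = 25.018
α = (k/(k−1))·(1 − ΣVar(i)/σ²_T) = (7/6)·(1 − 12.524/25.018) = 0.583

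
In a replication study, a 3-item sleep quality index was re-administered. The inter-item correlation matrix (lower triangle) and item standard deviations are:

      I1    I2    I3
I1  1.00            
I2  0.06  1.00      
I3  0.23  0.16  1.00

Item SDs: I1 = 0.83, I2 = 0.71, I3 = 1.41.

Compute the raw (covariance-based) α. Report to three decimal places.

Σσ²ᵢ = 0.83² + 0.71² + 1.41² = 3.1811
Covariances σ_ij = r_ij · s_i · s_j:
  σ(I1,I2) = 0.06 × 0.83 × 0.71 = 0.0354
  σ(I1,I3) = 0.23 × 0.83 × 1.41 = 0.2692
  σ(I2,I3) = 0.16 × 0.71 × 1.41 = 0.1602
σ²_T = Σσ²ᵢ + 2·Σσ_ij = 3.1811 + 2 × 0.4648 = 4.1107
α = (3/2)·(1 − 3.1811/4.1107) = 0.339

α = 0.339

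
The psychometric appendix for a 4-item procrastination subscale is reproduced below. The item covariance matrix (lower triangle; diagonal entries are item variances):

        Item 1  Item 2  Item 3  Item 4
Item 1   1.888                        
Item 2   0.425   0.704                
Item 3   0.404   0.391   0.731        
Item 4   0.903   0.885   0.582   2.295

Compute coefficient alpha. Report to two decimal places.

coefficient alpha = 0.75

ΣVar(i) = 1.888 + 0.704 + 0.731 + 2.295 = 5.618
Σ_{i<j} σ_ij = 3.590
total variance = 5.618 + 2 × 3.590 = 12.798
α = (k/(k−1))·(1 − ΣVar(i)/total variance) = (4/3)·(1 − 5.618/12.798) = 0.75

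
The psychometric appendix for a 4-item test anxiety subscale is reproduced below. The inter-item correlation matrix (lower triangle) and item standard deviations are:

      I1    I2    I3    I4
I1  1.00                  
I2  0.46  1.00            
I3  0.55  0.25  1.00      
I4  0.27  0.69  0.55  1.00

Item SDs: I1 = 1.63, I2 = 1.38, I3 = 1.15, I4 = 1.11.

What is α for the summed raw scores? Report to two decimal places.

Σσ²ᵢ = 1.63² + 1.38² + 1.15² + 1.11² = 7.1159
Covariances σ_ij = r_ij · s_i · s_j:
  σ(I1,I2) = 0.46 × 1.63 × 1.38 = 1.0347
  σ(I1,I3) = 0.55 × 1.63 × 1.15 = 1.0310
  σ(I1,I4) = 0.27 × 1.63 × 1.11 = 0.4885
  σ(I2,I3) = 0.25 × 1.38 × 1.15 = 0.3967
  σ(I2,I4) = 0.69 × 1.38 × 1.11 = 1.0569
  σ(I3,I4) = 0.55 × 1.15 × 1.11 = 0.7021
σ²_T = Σσ²ᵢ + 2·Σσ_ij = 7.1159 + 2 × 4.7099 = 16.5357
α = (4/3)·(1 − 7.1159/16.5357) = 0.76

α = 0.76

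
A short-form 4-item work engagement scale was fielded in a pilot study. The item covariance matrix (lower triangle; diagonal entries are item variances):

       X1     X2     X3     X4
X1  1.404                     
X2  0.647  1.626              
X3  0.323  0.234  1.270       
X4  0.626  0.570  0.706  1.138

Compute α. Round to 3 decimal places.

α = 0.711

sum of item variances = 1.404 + 1.626 + 1.270 + 1.138 = 5.438
Sum of off-diagonal covariances = 3.106
Var(T) = 5.438 + 2 × 3.106 = 11.650
α = (k/(k−1))·(1 − sum of item variances/Var(T)) = (4/3)·(1 − 5.438/11.650) = 0.711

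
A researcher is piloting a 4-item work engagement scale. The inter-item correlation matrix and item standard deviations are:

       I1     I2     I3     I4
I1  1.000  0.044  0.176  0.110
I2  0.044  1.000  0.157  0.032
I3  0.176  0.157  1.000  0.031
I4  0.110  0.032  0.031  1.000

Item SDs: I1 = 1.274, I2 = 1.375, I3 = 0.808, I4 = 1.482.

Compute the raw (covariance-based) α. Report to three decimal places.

Σσ²ᵢ = 1.274² + 1.375² + 0.808² + 1.482² = 6.3629
Covariances σ_ij = r_ij · s_i · s_j:
  σ(I1,I2) = 0.044 × 1.274 × 1.375 = 0.0771
  σ(I1,I3) = 0.176 × 1.274 × 0.808 = 0.1812
  σ(I1,I4) = 0.110 × 1.274 × 1.482 = 0.2077
  σ(I2,I3) = 0.157 × 1.375 × 0.808 = 0.1744
  σ(I2,I4) = 0.032 × 1.375 × 1.482 = 0.0652
  σ(I3,I4) = 0.031 × 0.808 × 1.482 = 0.0371
σ²_T = Σσ²ᵢ + 2·Σσ_ij = 6.3629 + 2 × 0.7427 = 7.8483
α = (4/3)·(1 − 6.3629/7.8483) = 0.252

α = 0.252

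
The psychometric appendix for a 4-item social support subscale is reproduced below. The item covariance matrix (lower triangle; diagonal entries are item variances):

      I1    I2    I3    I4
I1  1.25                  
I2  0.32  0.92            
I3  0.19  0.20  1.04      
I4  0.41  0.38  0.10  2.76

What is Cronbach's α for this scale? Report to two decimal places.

Cronbach's α = 0.47

Σσᵢ² = 1.25 + 0.92 + 1.04 + 2.76 = 5.97
Σ_{i<j} σ_ij = 1.60
Var(T) = 5.97 + 2 × 1.60 = 9.17
α = (k/(k−1))·(1 − Σσᵢ²/Var(T)) = (4/3)·(1 − 5.97/9.17) = 0.47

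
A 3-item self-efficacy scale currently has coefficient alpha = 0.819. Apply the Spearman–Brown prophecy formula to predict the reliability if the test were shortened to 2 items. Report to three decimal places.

Length factor m = 2/3 = 0.6667
α' = m·α / (1 − (1−m)·α)
   = 2/3 × 0.819 / (1 − (1 − 2/3) × 0.819)
   = 0.5460 / 0.7270 = 0.751

predicted reliability = 0.751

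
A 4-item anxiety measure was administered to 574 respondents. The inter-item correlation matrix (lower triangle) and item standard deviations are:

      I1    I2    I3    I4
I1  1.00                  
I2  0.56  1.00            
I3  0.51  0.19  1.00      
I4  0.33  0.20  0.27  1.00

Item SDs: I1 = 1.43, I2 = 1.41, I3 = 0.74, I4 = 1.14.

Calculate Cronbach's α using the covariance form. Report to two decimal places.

α = 0.67

Σσ²ᵢ = 1.43² + 1.41² + 0.74² + 1.14² = 5.8802
Covariances σ_ij = r_ij · s_i · s_j:
  σ(I1,I2) = 0.56 × 1.43 × 1.41 = 1.1291
  σ(I1,I3) = 0.51 × 1.43 × 0.74 = 0.5397
  σ(I1,I4) = 0.33 × 1.43 × 1.14 = 0.5380
  σ(I2,I3) = 0.19 × 1.41 × 0.74 = 0.1982
  σ(I2,I4) = 0.20 × 1.41 × 1.14 = 0.3215
  σ(I3,I4) = 0.27 × 0.74 × 1.14 = 0.2278
σ²_T = Σσ²ᵢ + 2·Σσ_ij = 5.8802 + 2 × 2.9543 = 11.7888
α = (4/3)·(1 − 5.8802/11.7888) = 0.67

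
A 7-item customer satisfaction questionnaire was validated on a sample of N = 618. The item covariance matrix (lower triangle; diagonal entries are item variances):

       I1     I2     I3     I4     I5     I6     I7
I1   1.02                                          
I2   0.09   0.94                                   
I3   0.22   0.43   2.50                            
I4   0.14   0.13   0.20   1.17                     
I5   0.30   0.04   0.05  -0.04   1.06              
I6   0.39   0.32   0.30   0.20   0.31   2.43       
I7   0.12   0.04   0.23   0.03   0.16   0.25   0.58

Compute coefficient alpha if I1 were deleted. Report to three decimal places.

Remaining items: I2, I3, I4, I5, I6, I7 (k = 6).
sum of item variances = 0.94 + 2.50 + 1.17 + 1.06 + 2.43 + 0.58 = 8.68
total variance = 8.68 + 2 × 2.65 = 13.98
α (item deleted) = (6/5)·(1 − 8.68/13.98) = 0.455

α = 0.455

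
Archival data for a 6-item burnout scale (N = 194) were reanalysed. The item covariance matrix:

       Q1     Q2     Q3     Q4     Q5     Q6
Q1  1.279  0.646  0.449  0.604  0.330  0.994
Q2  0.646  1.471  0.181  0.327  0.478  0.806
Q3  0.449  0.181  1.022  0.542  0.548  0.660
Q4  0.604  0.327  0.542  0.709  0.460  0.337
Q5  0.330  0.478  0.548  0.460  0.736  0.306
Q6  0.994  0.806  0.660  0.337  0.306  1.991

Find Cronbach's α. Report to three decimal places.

α = 0.816

ΣVar(i) = 1.279 + 1.471 + 1.022 + 0.709 + 0.736 + 1.991 = 7.208
Sum of off-diagonal covariances = 7.668
total variance = 7.208 + 2 × 7.668 = 22.544
α = (k/(k−1))·(1 − ΣVar(i)/total variance) = (6/5)·(1 − 7.208/22.544) = 0.816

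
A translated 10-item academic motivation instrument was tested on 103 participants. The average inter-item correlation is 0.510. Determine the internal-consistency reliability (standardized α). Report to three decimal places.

α = 0.912

Standardized α = k·r̄ / (1 + (k−1)·r̄) = 10 × 0.510 / (1 + 9 × 0.510)
  = 5.1000 / 5.5900 = 0.912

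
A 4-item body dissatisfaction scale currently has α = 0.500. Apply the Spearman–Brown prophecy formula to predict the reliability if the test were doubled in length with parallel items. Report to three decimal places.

Length factor m = 2
α' = m·α / (1 + (m−1)·α)
   = 2 × 0.500 / (1 + (2 − 1) × 0.500)
   = 1.0000 / 1.5000 = 0.667

predicted reliability = 0.667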